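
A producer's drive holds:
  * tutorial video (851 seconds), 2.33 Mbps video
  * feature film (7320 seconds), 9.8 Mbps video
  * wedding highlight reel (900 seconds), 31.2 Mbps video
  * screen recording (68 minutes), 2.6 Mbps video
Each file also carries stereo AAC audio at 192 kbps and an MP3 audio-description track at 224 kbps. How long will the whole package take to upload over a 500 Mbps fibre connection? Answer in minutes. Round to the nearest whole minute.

4 minutes

Audio total: 192 + 224 = 416 kbps = 0.416 Mbps.
tutorial video: 2.746 Mbps × 851 s = 2336.8 Mb
feature film: 10.216 Mbps × 7320 s = 74781.1 Mb
wedding highlight reel: 31.616 Mbps × 900 s = 28454.4 Mb
screen recording: 3.016 Mbps × 4080 s = 12305.3 Mb
Total: 117877.6 Mb = 14734.7 MB.
At 500 Mbps: 117877.6 / 500 = 236 s ≈ 3.93 minutes.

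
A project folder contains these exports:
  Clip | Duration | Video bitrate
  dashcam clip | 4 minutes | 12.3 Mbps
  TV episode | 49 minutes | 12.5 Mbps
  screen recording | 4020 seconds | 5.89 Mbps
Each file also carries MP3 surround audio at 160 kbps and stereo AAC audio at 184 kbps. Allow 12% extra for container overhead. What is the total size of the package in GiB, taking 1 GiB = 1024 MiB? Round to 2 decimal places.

Audio total: 160 + 184 = 344 kbps = 0.344 Mbps.
dashcam clip: 12.644 Mbps × 240 s × 1.12 = 3398.7 Mb
TV episode: 12.844 Mbps × 2940 s × 1.12 = 42292.7 Mb
screen recording: 6.234 Mbps × 4020 s × 1.12 = 28068.0 Mb
Total: 73759.4 Mb = 9219.9 MB.
= 8.587 GiB.

8.59 GiB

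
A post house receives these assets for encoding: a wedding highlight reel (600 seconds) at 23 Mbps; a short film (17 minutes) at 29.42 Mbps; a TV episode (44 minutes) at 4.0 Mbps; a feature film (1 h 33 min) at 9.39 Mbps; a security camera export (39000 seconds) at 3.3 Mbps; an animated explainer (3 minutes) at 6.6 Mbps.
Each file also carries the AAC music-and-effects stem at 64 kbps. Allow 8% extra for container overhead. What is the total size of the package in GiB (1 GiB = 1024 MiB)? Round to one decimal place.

Audio: 64 kbps = 0.064 Mbps.
wedding highlight reel: 23.064 Mbps × 600 s × 1.08 = 14945.5 Mb
short film: 29.484 Mbps × 1020 s × 1.08 = 32479.6 Mb
TV episode: 4.064 Mbps × 2640 s × 1.08 = 11587.3 Mb
feature film: 9.454 Mbps × 5580 s × 1.08 = 56973.6 Mb
security camera export: 3.364 Mbps × 39000 s × 1.08 = 141691.7 Mb
animated explainer: 6.664 Mbps × 180 s × 1.08 = 1295.5 Mb
Total: 258973.1 Mb = 32371.6 MB.
= 30.15 GiB.

30.1 GiB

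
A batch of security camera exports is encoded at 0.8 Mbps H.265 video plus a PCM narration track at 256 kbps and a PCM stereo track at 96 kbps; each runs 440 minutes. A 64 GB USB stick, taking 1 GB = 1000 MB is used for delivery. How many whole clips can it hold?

440 min = 26400 s
Audio total: 256 + 96 = 352 kbps = 0.352 Mbps.
Total bitrate: 1.152 Mbps.
Per item: 1.152 Mbps × 26400 s = 30,413 Mb = 3,802 MB.
Capacity: 64 GB = 512,000 Mb; 16.84 items → 16 complete.

16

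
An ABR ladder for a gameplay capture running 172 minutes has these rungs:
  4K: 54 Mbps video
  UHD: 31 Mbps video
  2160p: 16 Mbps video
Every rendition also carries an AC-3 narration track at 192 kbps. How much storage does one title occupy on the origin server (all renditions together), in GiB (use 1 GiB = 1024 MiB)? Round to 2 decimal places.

122.03 GiB

172 min = 10320 s
Audio: 192 kbps = 0.192 Mbps.
Sum of rendition bitrates: (54+0.192) + (31+0.192) + (16+0.192) = 101.576 Mbps.
× 10320 s = 1,048,264 Mb = 131,033 MB = 122.0 GiB.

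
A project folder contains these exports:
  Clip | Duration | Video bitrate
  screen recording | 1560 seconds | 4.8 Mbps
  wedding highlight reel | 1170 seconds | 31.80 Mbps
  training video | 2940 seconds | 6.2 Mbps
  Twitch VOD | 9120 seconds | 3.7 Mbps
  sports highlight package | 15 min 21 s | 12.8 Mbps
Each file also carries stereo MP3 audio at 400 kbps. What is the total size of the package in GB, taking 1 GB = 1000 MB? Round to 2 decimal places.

14.34 GB

Audio: 400 kbps = 0.400 Mbps.
screen recording: 5.200 Mbps × 1560 s = 8112.0 Mb
wedding highlight reel: 32.200 Mbps × 1170 s = 37674.0 Mb
training video: 6.600 Mbps × 2940 s = 19404.0 Mb
Twitch VOD: 4.100 Mbps × 9120 s = 37392.0 Mb
sports highlight package: 13.200 Mbps × 921 s = 12157.2 Mb
Total: 114739.2 Mb = 14342.4 MB.
= 14.34 GB.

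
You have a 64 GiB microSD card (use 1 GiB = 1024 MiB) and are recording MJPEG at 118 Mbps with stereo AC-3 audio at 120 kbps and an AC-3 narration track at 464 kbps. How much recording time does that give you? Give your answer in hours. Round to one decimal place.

Audio total: 120 + 464 = 584 kbps = 0.584 Mbps.
Total bitrate: 118 + 0.584 = 118.584 Mbps.
Capacity: 64 GiB = 549,756 Mb.
Recording time: 549,756 / 118.584 = 4,636 s ≈ 1.29 hours.

1.3 hours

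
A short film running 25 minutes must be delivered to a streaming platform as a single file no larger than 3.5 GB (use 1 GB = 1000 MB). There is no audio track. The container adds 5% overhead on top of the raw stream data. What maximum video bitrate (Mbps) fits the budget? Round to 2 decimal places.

17.78 Mbps

Budget: 3.5 GB = 28000.0 Mb.
Stream payload after overhead: 28000.0 / 1.05 = 26666.7 Mb.
25 min = 1500 s
Total bitrate budget: 26666.7 Mb / 1500 s = 17.778 Mbps.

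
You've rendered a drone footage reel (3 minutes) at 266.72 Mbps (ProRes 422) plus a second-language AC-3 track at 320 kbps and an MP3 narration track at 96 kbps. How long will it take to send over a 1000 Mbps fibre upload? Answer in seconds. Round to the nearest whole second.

48 seconds

3 min = 180 s
Audio total: 320 + 96 = 416 kbps = 0.416 Mbps.
Total bitrate: 267.136 Mbps.
File: 267.136 Mbps × 180 s = 48084.5 Mb.
At 1000 Mbps: 48084.5 / 1000 = 48.1 s ≈ 48.1 seconds.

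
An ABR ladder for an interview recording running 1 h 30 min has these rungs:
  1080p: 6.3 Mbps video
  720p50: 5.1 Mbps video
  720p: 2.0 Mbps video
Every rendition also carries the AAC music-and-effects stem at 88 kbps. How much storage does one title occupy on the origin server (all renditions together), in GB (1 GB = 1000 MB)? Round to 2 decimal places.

9.22 GB

1 h 30 min = 90 min = 5400 s
Audio: 88 kbps = 0.088 Mbps.
Sum of rendition bitrates: (6.3+0.088) + (5.1+0.088) + (2.0+0.088) = 13.664 Mbps.
× 5400 s = 73,786 Mb = 9,223 MB = 9.223 GB.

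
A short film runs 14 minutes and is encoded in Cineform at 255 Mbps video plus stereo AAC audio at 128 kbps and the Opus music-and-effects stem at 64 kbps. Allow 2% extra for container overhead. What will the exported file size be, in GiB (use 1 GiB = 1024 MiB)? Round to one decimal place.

25.5 GiB

14 min = 840 s
Audio total: 128 + 64 = 192 kbps = 0.192 Mbps.
Total bitrate: 255 + 0.192 = 255.192 Mbps.
Stream data: 255.192 Mbps × 840 s = 214361.3 Mb.
With 2% container overhead: ×1.02.
218,649 Mb = 27,331,063,200 bytes ÷ 1,073,741,824 = 25.45 GiB.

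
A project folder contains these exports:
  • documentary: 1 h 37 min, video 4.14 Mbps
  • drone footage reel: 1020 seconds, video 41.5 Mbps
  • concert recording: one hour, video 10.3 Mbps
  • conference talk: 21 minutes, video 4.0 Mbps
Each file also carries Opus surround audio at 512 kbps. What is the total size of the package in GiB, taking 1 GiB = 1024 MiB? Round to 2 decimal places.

Audio: 512 kbps = 0.512 Mbps.
documentary: 4.652 Mbps × 5820 s = 27074.6 Mb
drone footage reel: 42.012 Mbps × 1020 s = 42852.2 Mb
concert recording: 10.812 Mbps × 3600 s = 38923.2 Mb
conference talk: 4.512 Mbps × 1260 s = 5685.1 Mb
Total: 114535.2 Mb = 14316.9 MB.
= 13.33 GiB.

13.33 GiB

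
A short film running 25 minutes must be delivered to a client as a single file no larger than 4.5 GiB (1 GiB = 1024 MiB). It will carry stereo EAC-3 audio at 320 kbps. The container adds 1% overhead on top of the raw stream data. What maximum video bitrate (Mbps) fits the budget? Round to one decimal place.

Budget: 4.5 GiB = 38654.7 Mb.
Stream payload after overhead: 38654.7 / 1.01 = 38272.0 Mb.
25 min = 1500 s
Total bitrate budget: 38272.0 Mb / 1500 s = 25.515 Mbps.
Audio: 320 kbps = 0.320 Mbps.
Video: 25.515 − 0.320 = 25.195 Mbps.

25.2 Mbps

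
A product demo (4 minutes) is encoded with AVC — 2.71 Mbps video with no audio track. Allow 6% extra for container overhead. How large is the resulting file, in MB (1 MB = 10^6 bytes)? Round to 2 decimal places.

4 min = 240 s
Total bitrate: 2.71 Mbps.
Stream data: 2.710 Mbps × 240 s = 650.4 Mb.
With 6% container overhead: ×1.06.
689.4 Mb ÷ 8 = 86.18 MB → 86.18 MB.

86.18 MB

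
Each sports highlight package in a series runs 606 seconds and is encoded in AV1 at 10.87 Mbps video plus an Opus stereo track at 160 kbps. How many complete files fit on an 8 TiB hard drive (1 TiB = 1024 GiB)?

Audio: 160 kbps = 0.160 Mbps.
Total bitrate: 11.030 Mbps.
Per item: 11.030 Mbps × 606 s = 6,684 Mb = 835.5 MB.
Capacity: 8 TiB = 70,368,744 Mb; 10527.66 items → 10527 complete.

10527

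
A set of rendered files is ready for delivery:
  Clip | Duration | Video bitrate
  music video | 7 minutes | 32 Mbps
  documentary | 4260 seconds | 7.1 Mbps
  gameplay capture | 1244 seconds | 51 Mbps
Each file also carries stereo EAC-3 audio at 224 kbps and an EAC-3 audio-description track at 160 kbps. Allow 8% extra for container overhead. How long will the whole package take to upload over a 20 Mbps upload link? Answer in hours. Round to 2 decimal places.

1.64 hours

Audio total: 224 + 160 = 384 kbps = 0.384 Mbps.
music video: 32.384 Mbps × 420 s × 1.08 = 14689.4 Mb
documentary: 7.484 Mbps × 4260 s × 1.08 = 34432.4 Mb
gameplay capture: 51.384 Mbps × 1244 s × 1.08 = 69035.4 Mb
Total: 118157.2 Mb = 14769.7 MB.
At 20 Mbps: 118157.2 / 20 = 5908 s ≈ 1.64 hours.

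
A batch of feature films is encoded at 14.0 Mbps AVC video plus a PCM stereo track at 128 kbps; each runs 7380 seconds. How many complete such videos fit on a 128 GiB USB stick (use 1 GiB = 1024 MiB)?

Audio: 128 kbps = 0.128 Mbps.
Total bitrate: 14.128 Mbps.
Per item: 14.128 Mbps × 7380 s = 104,265 Mb = 13,033 MB.
Capacity: 128 GiB = 1,099,512 Mb; 10.55 items → 10 complete.

10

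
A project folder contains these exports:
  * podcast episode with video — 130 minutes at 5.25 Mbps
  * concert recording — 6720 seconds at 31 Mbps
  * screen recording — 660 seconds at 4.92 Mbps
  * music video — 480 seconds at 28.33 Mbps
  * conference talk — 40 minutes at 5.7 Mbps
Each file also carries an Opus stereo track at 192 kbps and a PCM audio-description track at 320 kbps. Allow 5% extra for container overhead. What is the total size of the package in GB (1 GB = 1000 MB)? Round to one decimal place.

Audio total: 192 + 320 = 512 kbps = 0.512 Mbps.
podcast episode with video: 5.762 Mbps × 7800 s × 1.05 = 47190.8 Mb
concert recording: 31.512 Mbps × 6720 s × 1.05 = 222348.7 Mb
screen recording: 5.432 Mbps × 660 s × 1.05 = 3764.4 Mb
music video: 28.842 Mbps × 480 s × 1.05 = 14536.4 Mb
conference talk: 6.212 Mbps × 2400 s × 1.05 = 15654.2 Mb
Total: 303494.4 Mb = 37936.8 MB.
= 37.94 GB.

37.9 GB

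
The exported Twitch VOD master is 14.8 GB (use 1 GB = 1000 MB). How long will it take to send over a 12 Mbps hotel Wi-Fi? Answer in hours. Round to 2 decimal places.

2.74 hours

File: 14.8 GB = 118400.0 Mb.
At 12 Mbps: 118400.0 / 12 = 9866.7 s ≈ 2.74 hours.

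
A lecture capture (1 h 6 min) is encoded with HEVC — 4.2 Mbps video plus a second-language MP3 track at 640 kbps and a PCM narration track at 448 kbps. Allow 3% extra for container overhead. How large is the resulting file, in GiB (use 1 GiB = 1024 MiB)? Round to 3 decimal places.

1 h 6 min = 66 min = 3960 s
Audio total: 640 + 448 = 1088 kbps = 1.088 Mbps.
Total bitrate: 4.2 + 1.088 = 5.288 Mbps.
Stream data: 5.288 Mbps × 3960 s = 20940.5 Mb.
With 3% container overhead: ×1.03.
21,569 Mb = 2,696,086,800 bytes ÷ 1,073,741,824 = 2.511 GiB.

2.511 GiB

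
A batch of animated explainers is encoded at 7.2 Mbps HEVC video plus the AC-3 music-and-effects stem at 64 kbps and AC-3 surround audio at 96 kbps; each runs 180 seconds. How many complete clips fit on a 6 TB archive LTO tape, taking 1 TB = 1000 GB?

36231

Audio total: 64 + 96 = 160 kbps = 0.160 Mbps.
Total bitrate: 7.360 Mbps.
Per item: 7.360 Mbps × 180 s = 1,325 Mb = 165.6 MB.
Capacity: 6 TB = 48,000,000 Mb; 36231.88 items → 36231 complete.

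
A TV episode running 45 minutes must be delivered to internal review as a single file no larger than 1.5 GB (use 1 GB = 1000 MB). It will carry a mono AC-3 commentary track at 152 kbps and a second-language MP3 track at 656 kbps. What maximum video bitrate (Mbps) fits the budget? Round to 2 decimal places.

Budget: 1.5 GB = 12000.0 Mb.
45 min = 2700 s
Total bitrate budget: 12000.0 Mb / 2700 s = 4.444 Mbps.
Audio total: 152 + 656 = 808 kbps = 0.808 Mbps.
Video: 4.444 − 0.808 = 3.636 Mbps.

3.64 Mbps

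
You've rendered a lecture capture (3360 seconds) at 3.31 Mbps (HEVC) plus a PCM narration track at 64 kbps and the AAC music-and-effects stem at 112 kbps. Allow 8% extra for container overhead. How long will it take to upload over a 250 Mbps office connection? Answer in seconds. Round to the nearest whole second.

Audio total: 64 + 112 = 176 kbps = 0.176 Mbps.
Total bitrate: 3.486 Mbps.
File: 3.486 Mbps × 3360 s = 11713.0 Mb.
With 8% container overhead: ×1.08. → 12650.0 Mb.
At 250 Mbps: 12650.0 / 250 = 50.6 s ≈ 50.6 seconds.

51 seconds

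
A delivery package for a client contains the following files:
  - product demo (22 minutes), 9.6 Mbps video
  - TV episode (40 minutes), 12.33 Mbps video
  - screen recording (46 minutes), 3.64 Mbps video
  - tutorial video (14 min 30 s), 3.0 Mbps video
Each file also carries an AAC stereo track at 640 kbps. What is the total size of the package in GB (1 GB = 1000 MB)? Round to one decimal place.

Audio: 640 kbps = 0.640 Mbps.
product demo: 10.240 Mbps × 1320 s = 13516.8 Mb
TV episode: 12.970 Mbps × 2400 s = 31128.0 Mb
screen recording: 4.280 Mbps × 2760 s = 11812.8 Mb
tutorial video: 3.640 Mbps × 870 s = 3166.8 Mb
Total: 59624.4 Mb = 7453.1 MB.
= 7.453 GB.

7.5 GB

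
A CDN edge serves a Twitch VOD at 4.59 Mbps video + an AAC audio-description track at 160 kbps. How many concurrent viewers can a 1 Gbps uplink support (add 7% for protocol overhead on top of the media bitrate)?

Audio: 160 kbps = 0.160 Mbps.
Per-viewer media rate: 4.750 Mbps.
On the wire with 7% overhead: 5.082 Mbps.
1 Gbps = 1,000 Mbps; 1,000 / 5.082 = 196.75 → 196 viewers.

196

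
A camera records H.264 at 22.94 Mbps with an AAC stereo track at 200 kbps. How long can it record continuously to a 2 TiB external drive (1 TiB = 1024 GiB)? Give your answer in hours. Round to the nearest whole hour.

211 hours

Audio: 200 kbps = 0.200 Mbps.
Total bitrate: 22.94 + 0.200 = 23.140 Mbps.
Capacity: 2 TiB = 17,592,186 Mb.
Recording time: 17,592,186 / 23.140 = 760,250 s ≈ 211 hours.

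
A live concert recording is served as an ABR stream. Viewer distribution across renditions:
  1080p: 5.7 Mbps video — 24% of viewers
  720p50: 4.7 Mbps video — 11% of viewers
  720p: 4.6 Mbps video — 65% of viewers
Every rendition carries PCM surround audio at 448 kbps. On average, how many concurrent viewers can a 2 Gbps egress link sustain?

Audio: 448 kbps = 0.448 Mbps.
Average per-viewer bitrate: 0.24×6.148 + 0.11×5.148 + 0.65×5.048 = 5.323 Mbps.
2 Gbps = 2,000 Mbps; 2,000 / 5.323 = 375.73 → 375.

375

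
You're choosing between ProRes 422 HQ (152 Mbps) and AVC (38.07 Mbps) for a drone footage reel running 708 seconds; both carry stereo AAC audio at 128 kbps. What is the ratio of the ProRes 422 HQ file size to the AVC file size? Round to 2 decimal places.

Audio: 128 kbps = 0.128 Mbps.
ProRes 422 HQ: 152.128 Mbps × 708 s = 107706.6 Mb = 13.463 GB.
AVC: 38.198 Mbps × 708 s = 27044.2 Mb = 3.381 GB.
Ratio: 13.463 / 3.381 = 3.983.

3.98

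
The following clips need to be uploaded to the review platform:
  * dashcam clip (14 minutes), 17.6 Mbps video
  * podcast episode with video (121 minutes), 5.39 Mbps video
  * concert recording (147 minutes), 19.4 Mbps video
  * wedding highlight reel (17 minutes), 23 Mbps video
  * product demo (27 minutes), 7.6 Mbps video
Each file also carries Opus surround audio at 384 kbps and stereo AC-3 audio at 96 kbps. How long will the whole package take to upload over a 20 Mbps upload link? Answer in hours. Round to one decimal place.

3.8 hours

Audio total: 384 + 96 = 480 kbps = 0.480 Mbps.
dashcam clip: 18.080 Mbps × 840 s = 15187.2 Mb
podcast episode with video: 5.870 Mbps × 7260 s = 42616.2 Mb
concert recording: 19.880 Mbps × 8820 s = 175341.6 Mb
wedding highlight reel: 23.480 Mbps × 1020 s = 23949.6 Mb
product demo: 8.080 Mbps × 1620 s = 13089.6 Mb
Total: 270184.2 Mb = 33773.0 MB.
At 20 Mbps: 270184.2 / 20 = 13509 s ≈ 3.75 hours.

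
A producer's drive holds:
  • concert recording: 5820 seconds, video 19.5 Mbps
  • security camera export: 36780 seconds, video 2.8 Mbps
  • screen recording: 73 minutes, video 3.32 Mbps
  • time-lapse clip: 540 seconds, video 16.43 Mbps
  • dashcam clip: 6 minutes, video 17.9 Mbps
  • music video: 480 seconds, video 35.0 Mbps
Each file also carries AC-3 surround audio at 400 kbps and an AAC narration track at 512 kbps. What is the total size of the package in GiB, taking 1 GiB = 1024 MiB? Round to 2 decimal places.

35.77 GiB

Audio total: 400 + 512 = 912 kbps = 0.912 Mbps.
concert recording: 20.412 Mbps × 5820 s = 118797.8 Mb
security camera export: 3.712 Mbps × 36780 s = 136527.4 Mb
screen recording: 4.232 Mbps × 4380 s = 18536.2 Mb
time-lapse clip: 17.342 Mbps × 540 s = 9364.7 Mb
dashcam clip: 18.812 Mbps × 360 s = 6772.3 Mb
music video: 35.912 Mbps × 480 s = 17237.8 Mb
Total: 307236.1 Mb = 38404.5 MB.
= 35.77 GiB.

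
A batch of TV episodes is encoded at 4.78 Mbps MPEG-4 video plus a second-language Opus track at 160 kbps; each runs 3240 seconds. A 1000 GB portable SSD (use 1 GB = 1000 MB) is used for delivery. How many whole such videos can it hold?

Audio: 160 kbps = 0.160 Mbps.
Total bitrate: 4.940 Mbps.
Per item: 4.940 Mbps × 3240 s = 16,006 Mb = 2,001 MB.
Capacity: 1000 GB = 8,000,000 Mb; 499.83 items → 499 complete.

499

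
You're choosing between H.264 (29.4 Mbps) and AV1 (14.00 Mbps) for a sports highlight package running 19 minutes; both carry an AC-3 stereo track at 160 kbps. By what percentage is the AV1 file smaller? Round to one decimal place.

19 min = 1140 s
Audio: 160 kbps = 0.160 Mbps.
H.264: 29.560 Mbps × 1140 s = 33698.4 Mb = 4.212 GB.
AV1: 14.160 Mbps × 1140 s = 16142.4 Mb = 2.018 GB.
Reduction: (1 − 2.018/4.212) × 100 = 52.10%.

52.1%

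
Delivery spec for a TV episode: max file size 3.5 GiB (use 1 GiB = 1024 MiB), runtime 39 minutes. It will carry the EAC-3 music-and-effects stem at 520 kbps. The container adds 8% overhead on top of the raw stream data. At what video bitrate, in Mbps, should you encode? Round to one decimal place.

Budget: 3.5 GiB = 30064.8 Mb.
Stream payload after overhead: 30064.8 / 1.08 = 27837.8 Mb.
39 min = 2340 s
Total bitrate budget: 27837.8 Mb / 2340 s = 11.896 Mbps.
Audio: 520 kbps = 0.520 Mbps.
Video: 11.896 − 0.520 = 11.376 Mbps.

11.4 Mbps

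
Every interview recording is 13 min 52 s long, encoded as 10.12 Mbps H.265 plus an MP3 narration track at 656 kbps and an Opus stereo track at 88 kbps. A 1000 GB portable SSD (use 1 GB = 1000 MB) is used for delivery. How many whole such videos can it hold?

885

13 min 52 s = 832 s
Audio total: 656 + 88 = 744 kbps = 0.744 Mbps.
Total bitrate: 10.864 Mbps.
Per item: 10.864 Mbps × 832 s = 9,039 Mb = 1,130 MB.
Capacity: 1000 GB = 8,000,000 Mb; 885.07 items → 885 complete.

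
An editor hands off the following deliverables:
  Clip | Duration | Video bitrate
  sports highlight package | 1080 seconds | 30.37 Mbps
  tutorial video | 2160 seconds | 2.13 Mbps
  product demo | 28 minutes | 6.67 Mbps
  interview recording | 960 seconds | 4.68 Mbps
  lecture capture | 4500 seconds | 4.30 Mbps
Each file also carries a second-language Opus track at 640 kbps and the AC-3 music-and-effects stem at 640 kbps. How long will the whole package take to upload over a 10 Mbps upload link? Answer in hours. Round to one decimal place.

Audio total: 640 + 640 = 1280 kbps = 1.280 Mbps.
sports highlight package: 31.650 Mbps × 1080 s = 34182.0 Mb
tutorial video: 3.410 Mbps × 2160 s = 7365.6 Mb
product demo: 7.950 Mbps × 1680 s = 13356.0 Mb
interview recording: 5.960 Mbps × 960 s = 5721.6 Mb
lecture capture: 5.580 Mbps × 4500 s = 25110.0 Mb
Total: 85735.2 Mb = 10716.9 MB.
At 10 Mbps: 85735.2 / 10 = 8574 s ≈ 2.38 hours.

2.4 hours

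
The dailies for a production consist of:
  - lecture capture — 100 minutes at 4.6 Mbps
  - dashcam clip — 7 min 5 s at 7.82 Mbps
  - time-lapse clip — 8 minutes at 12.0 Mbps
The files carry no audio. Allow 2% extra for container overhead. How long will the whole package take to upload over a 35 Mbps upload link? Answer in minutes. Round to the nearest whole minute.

18 minutes

lecture capture: 4.600 Mbps × 6000 s × 1.02 = 28152.0 Mb
dashcam clip: 7.820 Mbps × 425 s × 1.02 = 3390.0 Mb
time-lapse clip: 12.000 Mbps × 480 s × 1.02 = 5875.2 Mb
Total: 37417.2 Mb = 4677.1 MB.
At 35 Mbps: 37417.2 / 35 = 1069 s ≈ 17.8 minutes.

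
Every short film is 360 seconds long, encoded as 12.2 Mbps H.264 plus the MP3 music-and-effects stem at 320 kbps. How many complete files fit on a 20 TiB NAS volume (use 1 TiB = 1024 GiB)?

39031

Audio: 320 kbps = 0.320 Mbps.
Total bitrate: 12.520 Mbps.
Per item: 12.520 Mbps × 360 s = 4,507 Mb = 563.4 MB.
Capacity: 20 TiB = 175,921,860 Mb; 39031.30 items → 39031 complete.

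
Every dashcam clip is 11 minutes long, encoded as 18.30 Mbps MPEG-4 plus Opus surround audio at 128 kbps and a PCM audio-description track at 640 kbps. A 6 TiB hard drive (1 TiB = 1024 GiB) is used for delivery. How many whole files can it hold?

4193

11 min = 660 s
Audio total: 128 + 640 = 768 kbps = 0.768 Mbps.
Total bitrate: 19.068 Mbps.
Per item: 19.068 Mbps × 660 s = 12,585 Mb = 1,573 MB.
Capacity: 6 TiB = 52,776,558 Mb; 4193.65 items → 4193 complete.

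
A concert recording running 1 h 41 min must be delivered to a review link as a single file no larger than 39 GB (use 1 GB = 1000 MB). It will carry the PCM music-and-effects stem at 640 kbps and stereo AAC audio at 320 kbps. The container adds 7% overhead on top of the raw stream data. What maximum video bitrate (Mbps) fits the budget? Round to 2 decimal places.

47.16 Mbps

Budget: 39 GB = 312000.0 Mb.
Stream payload after overhead: 312000.0 / 1.07 = 291588.8 Mb.
1 h 41 min = 101 min = 6060 s
Total bitrate budget: 291588.8 Mb / 6060 s = 48.117 Mbps.
Audio total: 640 + 320 = 960 kbps = 0.960 Mbps.
Video: 48.117 − 0.960 = 47.157 Mbps.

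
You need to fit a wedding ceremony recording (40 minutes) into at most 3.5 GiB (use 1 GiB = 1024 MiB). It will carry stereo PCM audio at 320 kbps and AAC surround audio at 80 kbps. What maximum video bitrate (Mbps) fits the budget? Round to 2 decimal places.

12.13 Mbps

Budget: 3.5 GiB = 30064.8 Mb.
40 min = 2400 s
Total bitrate budget: 30064.8 Mb / 2400 s = 12.527 Mbps.
Audio total: 320 + 80 = 400 kbps = 0.400 Mbps.
Video: 12.527 − 0.400 = 12.127 Mbps.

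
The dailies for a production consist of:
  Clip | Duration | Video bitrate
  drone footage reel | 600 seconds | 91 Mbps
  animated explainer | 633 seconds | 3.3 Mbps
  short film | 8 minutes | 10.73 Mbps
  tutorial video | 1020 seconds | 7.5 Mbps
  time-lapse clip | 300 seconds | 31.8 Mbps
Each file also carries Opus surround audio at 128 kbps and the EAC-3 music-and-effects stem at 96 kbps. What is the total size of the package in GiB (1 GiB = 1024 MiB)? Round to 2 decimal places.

9.28 GiB

Audio total: 128 + 96 = 224 kbps = 0.224 Mbps.
drone footage reel: 91.224 Mbps × 600 s = 54734.4 Mb
animated explainer: 3.524 Mbps × 633 s = 2230.7 Mb
short film: 10.954 Mbps × 480 s = 5257.9 Mb
tutorial video: 7.724 Mbps × 1020 s = 7878.5 Mb
time-lapse clip: 32.024 Mbps × 300 s = 9607.2 Mb
Total: 79708.7 Mb = 9963.6 MB.
= 9.279 GiB.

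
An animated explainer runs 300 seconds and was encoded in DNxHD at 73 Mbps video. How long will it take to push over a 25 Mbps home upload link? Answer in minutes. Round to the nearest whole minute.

15 minutes

File: 73.000 Mbps × 300 s = 21900.0 Mb.
At 25 Mbps: 21900.0 / 25 = 876.0 s ≈ 14.6 minutes.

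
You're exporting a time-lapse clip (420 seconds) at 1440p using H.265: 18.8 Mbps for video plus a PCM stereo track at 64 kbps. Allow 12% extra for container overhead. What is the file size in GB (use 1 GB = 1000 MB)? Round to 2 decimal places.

1.11 GB

Audio: 64 kbps = 0.064 Mbps.
Total bitrate: 18.8 + 0.064 = 18.864 Mbps.
Stream data: 18.864 Mbps × 420 s = 7922.9 Mb.
With 12% container overhead: ×1.12.
8,874 Mb ÷ 8 = 1,109 MB → 1.109 GB.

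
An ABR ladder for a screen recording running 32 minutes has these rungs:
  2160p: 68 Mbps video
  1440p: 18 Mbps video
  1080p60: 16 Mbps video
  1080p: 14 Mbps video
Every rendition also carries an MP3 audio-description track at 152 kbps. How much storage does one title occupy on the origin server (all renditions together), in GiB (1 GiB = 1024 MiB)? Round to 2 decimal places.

26.06 GiB

32 min = 1920 s
Audio: 152 kbps = 0.152 Mbps.
Sum of rendition bitrates: (68+0.152) + (18+0.152) + (16+0.152) + (14+0.152) = 116.608 Mbps.
× 1920 s = 223,887 Mb = 27,986 MB = 26.06 GiB.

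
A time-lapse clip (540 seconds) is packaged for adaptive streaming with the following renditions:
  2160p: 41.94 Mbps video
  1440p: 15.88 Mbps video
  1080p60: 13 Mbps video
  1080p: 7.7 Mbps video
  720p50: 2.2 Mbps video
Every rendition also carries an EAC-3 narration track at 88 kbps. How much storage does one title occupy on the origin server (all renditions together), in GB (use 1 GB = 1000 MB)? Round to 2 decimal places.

5.48 GB

Audio: 88 kbps = 0.088 Mbps.
Sum of rendition bitrates: (41.94+0.088) + (15.88+0.088) + (13+0.088) + (7.7+0.088) + (2.2+0.088) = 81.160 Mbps.
× 540 s = 43,826 Mb = 5,478 MB = 5.478 GB.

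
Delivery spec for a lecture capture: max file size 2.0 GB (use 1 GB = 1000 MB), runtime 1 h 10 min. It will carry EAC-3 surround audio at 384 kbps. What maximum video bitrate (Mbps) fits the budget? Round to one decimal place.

Budget: 2.0 GB = 16000.0 Mb.
1 h 10 min = 70 min = 4200 s
Total bitrate budget: 16000.0 Mb / 4200 s = 3.810 Mbps.
Audio: 384 kbps = 0.384 Mbps.
Video: 3.810 − 0.384 = 3.426 Mbps.

3.4 Mbps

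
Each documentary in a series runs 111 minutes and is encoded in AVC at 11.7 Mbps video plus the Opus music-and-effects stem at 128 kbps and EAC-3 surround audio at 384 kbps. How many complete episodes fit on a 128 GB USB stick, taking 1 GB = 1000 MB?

111 min = 6660 s
Audio total: 128 + 384 = 512 kbps = 0.512 Mbps.
Total bitrate: 12.212 Mbps.
Per item: 12.212 Mbps × 6660 s = 81,332 Mb = 10,166 MB.
Capacity: 128 GB = 1,024,000 Mb; 12.59 items → 12 complete.

12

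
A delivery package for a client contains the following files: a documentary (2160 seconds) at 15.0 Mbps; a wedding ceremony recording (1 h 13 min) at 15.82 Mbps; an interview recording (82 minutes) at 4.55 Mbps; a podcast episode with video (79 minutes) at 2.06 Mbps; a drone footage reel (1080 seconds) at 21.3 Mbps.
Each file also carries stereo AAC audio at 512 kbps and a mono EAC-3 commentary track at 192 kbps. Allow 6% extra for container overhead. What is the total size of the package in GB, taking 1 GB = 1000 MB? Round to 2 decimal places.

22.39 GB

Audio total: 512 + 192 = 704 kbps = 0.704 Mbps.
documentary: 15.704 Mbps × 2160 s × 1.06 = 35955.9 Mb
wedding ceremony recording: 16.524 Mbps × 4380 s × 1.06 = 76717.6 Mb
interview recording: 5.254 Mbps × 4920 s × 1.06 = 27400.7 Mb
podcast episode with video: 2.764 Mbps × 4740 s × 1.06 = 13887.4 Mb
drone footage reel: 22.004 Mbps × 1080 s × 1.06 = 25190.2 Mb
Total: 179151.8 Mb = 22394.0 MB.
= 22.39 GB.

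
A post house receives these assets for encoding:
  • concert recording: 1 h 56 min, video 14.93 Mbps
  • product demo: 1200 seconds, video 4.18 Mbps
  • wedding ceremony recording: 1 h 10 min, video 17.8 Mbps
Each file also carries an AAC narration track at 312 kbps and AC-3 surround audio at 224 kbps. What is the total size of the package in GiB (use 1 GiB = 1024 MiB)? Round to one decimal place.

22.2 GiB

Audio total: 312 + 224 = 536 kbps = 0.536 Mbps.
concert recording: 15.466 Mbps × 6960 s = 107643.4 Mb
product demo: 4.716 Mbps × 1200 s = 5659.2 Mb
wedding ceremony recording: 18.336 Mbps × 4200 s = 77011.2 Mb
Total: 190313.8 Mb = 23789.2 MB.
= 22.16 GiB.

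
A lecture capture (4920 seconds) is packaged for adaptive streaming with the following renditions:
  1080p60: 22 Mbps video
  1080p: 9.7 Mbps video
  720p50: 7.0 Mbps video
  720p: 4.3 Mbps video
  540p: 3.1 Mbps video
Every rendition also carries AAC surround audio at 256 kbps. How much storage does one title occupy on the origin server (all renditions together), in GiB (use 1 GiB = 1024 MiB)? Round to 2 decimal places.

27.14 GiB

Audio: 256 kbps = 0.256 Mbps.
Sum of rendition bitrates: (22+0.256) + (9.7+0.256) + (7.0+0.256) + (4.3+0.256) + (3.1+0.256) = 47.380 Mbps.
× 4920 s = 233,110 Mb = 29,139 MB = 27.14 GiB.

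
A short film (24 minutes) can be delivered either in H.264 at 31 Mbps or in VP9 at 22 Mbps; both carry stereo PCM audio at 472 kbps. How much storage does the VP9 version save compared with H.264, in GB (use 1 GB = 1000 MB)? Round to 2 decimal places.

1.62 GB

24 min = 1440 s
Audio: 472 kbps = 0.472 Mbps.
H.264: 31.472 Mbps × 1440 s = 45319.7 Mb = 5.665 GB.
VP9: 22.472 Mbps × 1440 s = 32359.7 Mb = 4.045 GB.
Saving: 5.665 − 4.045 = 1.620 GB.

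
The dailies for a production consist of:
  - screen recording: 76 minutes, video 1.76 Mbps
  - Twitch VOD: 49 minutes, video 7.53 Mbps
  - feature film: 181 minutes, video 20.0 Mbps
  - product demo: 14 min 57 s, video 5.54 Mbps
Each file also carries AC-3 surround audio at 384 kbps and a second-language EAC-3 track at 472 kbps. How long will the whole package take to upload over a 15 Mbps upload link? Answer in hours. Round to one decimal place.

5.0 hours

Audio total: 384 + 472 = 856 kbps = 0.856 Mbps.
screen recording: 2.616 Mbps × 4560 s = 11929.0 Mb
Twitch VOD: 8.386 Mbps × 2940 s = 24654.8 Mb
feature film: 20.856 Mbps × 10860 s = 226496.2 Mb
product demo: 6.396 Mbps × 897 s = 5737.2 Mb
Total: 268817.2 Mb = 33602.1 MB.
At 15 Mbps: 268817.2 / 15 = 17921 s ≈ 4.98 hours.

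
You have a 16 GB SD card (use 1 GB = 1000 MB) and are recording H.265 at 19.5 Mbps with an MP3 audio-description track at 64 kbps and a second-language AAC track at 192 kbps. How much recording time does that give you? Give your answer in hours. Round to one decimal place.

Audio total: 64 + 192 = 256 kbps = 0.256 Mbps.
Total bitrate: 19.5 + 0.256 = 19.756 Mbps.
Capacity: 16 GB = 128,000 Mb.
Recording time: 128,000 / 19.756 = 6,479 s ≈ 1.80 hours.

1.8 hours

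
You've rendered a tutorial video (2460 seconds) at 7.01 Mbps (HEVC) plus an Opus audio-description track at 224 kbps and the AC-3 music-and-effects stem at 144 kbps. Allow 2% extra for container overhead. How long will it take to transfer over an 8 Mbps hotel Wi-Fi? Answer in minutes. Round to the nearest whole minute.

Audio total: 224 + 144 = 368 kbps = 0.368 Mbps.
Total bitrate: 7.378 Mbps.
File: 7.378 Mbps × 2460 s = 18149.9 Mb.
With 2% container overhead: ×1.02. → 18512.9 Mb.
At 8 Mbps: 18512.9 / 8 = 2314.1 s ≈ 38.6 minutes.

39 minutes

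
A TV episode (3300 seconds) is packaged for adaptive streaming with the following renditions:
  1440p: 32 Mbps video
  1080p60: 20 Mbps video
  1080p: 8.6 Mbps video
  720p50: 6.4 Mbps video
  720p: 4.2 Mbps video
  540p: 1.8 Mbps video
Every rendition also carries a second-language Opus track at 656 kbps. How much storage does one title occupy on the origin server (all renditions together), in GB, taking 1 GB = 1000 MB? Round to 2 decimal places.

31.74 GB

Audio: 656 kbps = 0.656 Mbps.
Sum of rendition bitrates: (32+0.656) + (20+0.656) + (8.6+0.656) + (6.4+0.656) + (4.2+0.656) + (1.8+0.656) = 76.936 Mbps.
× 3300 s = 253,889 Mb = 31,736 MB = 31.74 GB.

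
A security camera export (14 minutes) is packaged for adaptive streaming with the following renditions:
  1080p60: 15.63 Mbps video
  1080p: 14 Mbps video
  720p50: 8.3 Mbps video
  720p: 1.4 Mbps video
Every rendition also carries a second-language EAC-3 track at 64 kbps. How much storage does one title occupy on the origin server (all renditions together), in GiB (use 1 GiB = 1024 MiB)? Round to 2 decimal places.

3.87 GiB

14 min = 840 s
Audio: 64 kbps = 0.064 Mbps.
Sum of rendition bitrates: (15.63+0.064) + (14+0.064) + (8.3+0.064) + (1.4+0.064) = 39.586 Mbps.
× 840 s = 33,252 Mb = 4,157 MB = 3.871 GiB.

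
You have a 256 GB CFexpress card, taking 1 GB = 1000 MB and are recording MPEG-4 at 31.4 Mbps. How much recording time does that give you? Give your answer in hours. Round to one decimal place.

18.1 hours

Capacity: 256 GB = 2,048,000 Mb.
Recording time: 2,048,000 / 31.400 = 65,223 s ≈ 18.1 hours.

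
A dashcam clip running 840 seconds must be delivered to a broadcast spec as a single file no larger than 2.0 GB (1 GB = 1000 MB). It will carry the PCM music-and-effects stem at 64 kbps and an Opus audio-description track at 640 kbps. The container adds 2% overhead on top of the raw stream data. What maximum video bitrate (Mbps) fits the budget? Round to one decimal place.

18.0 Mbps

Budget: 2.0 GB = 16000.0 Mb.
Stream payload after overhead: 16000.0 / 1.02 = 15686.3 Mb.
Total bitrate budget: 15686.3 Mb / 840 s = 18.674 Mbps.
Audio total: 64 + 640 = 704 kbps = 0.704 Mbps.
Video: 18.674 − 0.704 = 17.970 Mbps.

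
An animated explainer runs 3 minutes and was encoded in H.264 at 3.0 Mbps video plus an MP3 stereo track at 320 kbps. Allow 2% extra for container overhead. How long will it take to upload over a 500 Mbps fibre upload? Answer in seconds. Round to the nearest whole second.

3 min = 180 s
Audio: 320 kbps = 0.320 Mbps.
Total bitrate: 3.320 Mbps.
File: 3.320 Mbps × 180 s = 597.6 Mb.
With 2% container overhead: ×1.02. → 609.6 Mb.
At 500 Mbps: 609.6 / 500 = 1.2 s ≈ 1.22 seconds.

1 seconds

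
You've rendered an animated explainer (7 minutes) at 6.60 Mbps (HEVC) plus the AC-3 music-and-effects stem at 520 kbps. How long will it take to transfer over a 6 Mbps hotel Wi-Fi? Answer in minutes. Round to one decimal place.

7 min = 420 s
Audio: 520 kbps = 0.520 Mbps.
Total bitrate: 7.120 Mbps.
File: 7.120 Mbps × 420 s = 2990.4 Mb.
At 6 Mbps: 2990.4 / 6 = 498.4 s ≈ 8.31 minutes.

8.3 minutes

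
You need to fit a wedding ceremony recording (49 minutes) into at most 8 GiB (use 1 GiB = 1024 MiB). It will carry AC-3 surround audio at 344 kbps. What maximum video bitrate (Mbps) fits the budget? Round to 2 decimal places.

23.03 Mbps

Budget: 8 GiB = 68719.5 Mb.
49 min = 2940 s
Total bitrate budget: 68719.5 Mb / 2940 s = 23.374 Mbps.
Audio: 344 kbps = 0.344 Mbps.
Video: 23.374 − 0.344 = 23.030 Mbps.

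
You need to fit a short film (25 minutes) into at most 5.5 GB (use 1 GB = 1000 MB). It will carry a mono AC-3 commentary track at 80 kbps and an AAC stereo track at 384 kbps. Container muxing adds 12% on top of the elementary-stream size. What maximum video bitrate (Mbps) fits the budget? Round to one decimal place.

25.7 Mbps

Budget: 5.5 GB = 44000.0 Mb.
Stream payload after overhead: 44000.0 / 1.12 = 39285.7 Mb.
25 min = 1500 s
Total bitrate budget: 39285.7 Mb / 1500 s = 26.190 Mbps.
Audio total: 80 + 384 = 464 kbps = 0.464 Mbps.
Video: 26.190 − 0.464 = 25.726 Mbps.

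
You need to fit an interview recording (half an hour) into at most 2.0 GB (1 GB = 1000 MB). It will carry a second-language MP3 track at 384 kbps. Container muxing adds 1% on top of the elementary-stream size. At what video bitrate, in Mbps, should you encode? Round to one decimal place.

8.4 Mbps

Budget: 2.0 GB = 16000.0 Mb.
Stream payload after overhead: 16000.0 / 1.01 = 15841.6 Mb.
30 min = 1800 s
Total bitrate budget: 15841.6 Mb / 1800 s = 8.801 Mbps.
Audio: 384 kbps = 0.384 Mbps.
Video: 8.801 − 0.384 = 8.417 Mbps.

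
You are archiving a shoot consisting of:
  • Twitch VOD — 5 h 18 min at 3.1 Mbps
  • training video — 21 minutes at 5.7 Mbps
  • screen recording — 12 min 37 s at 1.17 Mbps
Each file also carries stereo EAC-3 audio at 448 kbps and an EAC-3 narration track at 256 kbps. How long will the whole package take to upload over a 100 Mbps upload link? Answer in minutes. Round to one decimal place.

13.7 minutes

Audio total: 448 + 256 = 704 kbps = 0.704 Mbps.
Twitch VOD: 3.804 Mbps × 19080 s = 72580.3 Mb
training video: 6.404 Mbps × 1260 s = 8069.0 Mb
screen recording: 1.874 Mbps × 757 s = 1418.6 Mb
Total: 82068.0 Mb = 10258.5 MB.
At 100 Mbps: 82068.0 / 100 = 821 s ≈ 13.7 minutes.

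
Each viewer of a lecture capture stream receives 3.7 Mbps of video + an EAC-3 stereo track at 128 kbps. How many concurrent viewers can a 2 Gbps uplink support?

Audio: 128 kbps = 0.128 Mbps.
Per-viewer media rate: 3.828 Mbps.
2 Gbps = 2,000 Mbps; 2,000 / 3.828 = 522.47 → 522 viewers.

522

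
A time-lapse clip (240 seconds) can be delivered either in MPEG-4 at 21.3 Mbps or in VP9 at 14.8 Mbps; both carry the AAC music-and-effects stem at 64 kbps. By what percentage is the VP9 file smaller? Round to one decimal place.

Audio: 64 kbps = 0.064 Mbps.
MPEG-4: 21.364 Mbps × 240 s = 5127.4 Mb = 0.641 GB.
VP9: 14.864 Mbps × 240 s = 3567.4 Mb = 0.446 GB.
Reduction: (1 − 0.446/0.641) × 100 = 30.43%.

30.4%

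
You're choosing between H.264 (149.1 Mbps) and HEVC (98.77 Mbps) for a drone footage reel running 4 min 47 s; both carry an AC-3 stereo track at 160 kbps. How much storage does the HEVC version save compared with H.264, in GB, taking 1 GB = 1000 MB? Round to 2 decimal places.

4 min 47 s = 287 s
Audio: 160 kbps = 0.160 Mbps.
H.264: 149.260 Mbps × 287 s = 42837.6 Mb = 5.355 GB.
HEVC: 98.930 Mbps × 287 s = 28392.9 Mb = 3.549 GB.
Saving: 5.355 − 3.549 = 1.806 GB.

1.81 GB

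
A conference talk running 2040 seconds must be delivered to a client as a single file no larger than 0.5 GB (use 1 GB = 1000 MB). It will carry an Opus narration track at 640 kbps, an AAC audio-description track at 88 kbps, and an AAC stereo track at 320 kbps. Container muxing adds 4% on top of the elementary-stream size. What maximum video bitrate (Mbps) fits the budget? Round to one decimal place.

Budget: 0.5 GB = 4000.0 Mb.
Stream payload after overhead: 4000.0 / 1.04 = 3846.2 Mb.
Total bitrate budget: 3846.2 Mb / 2040 s = 1.885 Mbps.
Audio total: 640 + 88 + 320 = 1048 kbps = 1.048 Mbps.
Video: 1.885 − 1.048 = 0.837 Mbps.

0.8 Mbps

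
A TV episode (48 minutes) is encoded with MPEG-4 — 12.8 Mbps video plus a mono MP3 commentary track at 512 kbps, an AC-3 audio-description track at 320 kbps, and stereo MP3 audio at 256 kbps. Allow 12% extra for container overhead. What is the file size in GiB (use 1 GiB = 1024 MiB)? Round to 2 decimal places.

48 min = 2880 s
Audio total: 512 + 320 + 256 = 1088 kbps = 1.088 Mbps.
Total bitrate: 12.8 + 1.088 = 13.888 Mbps.
Stream data: 13.888 Mbps × 2880 s = 39997.4 Mb.
With 12% container overhead: ×1.12.
44,797 Mb = 5,599,641,600 bytes ÷ 1,073,741,824 = 5.215 GiB.

5.22 GiB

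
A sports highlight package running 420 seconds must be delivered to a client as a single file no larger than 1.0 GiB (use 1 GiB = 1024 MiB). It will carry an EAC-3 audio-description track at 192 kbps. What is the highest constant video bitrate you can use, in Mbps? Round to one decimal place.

20.3 Mbps

Budget: 1.0 GiB = 8589.9 Mb.
Total bitrate budget: 8589.9 Mb / 420 s = 20.452 Mbps.
Audio: 192 kbps = 0.192 Mbps.
Video: 20.452 − 0.192 = 20.260 Mbps.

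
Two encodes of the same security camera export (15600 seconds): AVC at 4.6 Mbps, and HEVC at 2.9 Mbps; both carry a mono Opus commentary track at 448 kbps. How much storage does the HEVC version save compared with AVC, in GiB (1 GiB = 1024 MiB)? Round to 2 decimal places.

3.09 GiB

Audio: 448 kbps = 0.448 Mbps.
AVC: 5.048 Mbps × 15600 s = 78748.8 Mb = 9.168 GiB.
HEVC: 3.348 Mbps × 15600 s = 52228.8 Mb = 6.080 GiB.
Saving: 9.168 − 6.080 = 3.087 GiB.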